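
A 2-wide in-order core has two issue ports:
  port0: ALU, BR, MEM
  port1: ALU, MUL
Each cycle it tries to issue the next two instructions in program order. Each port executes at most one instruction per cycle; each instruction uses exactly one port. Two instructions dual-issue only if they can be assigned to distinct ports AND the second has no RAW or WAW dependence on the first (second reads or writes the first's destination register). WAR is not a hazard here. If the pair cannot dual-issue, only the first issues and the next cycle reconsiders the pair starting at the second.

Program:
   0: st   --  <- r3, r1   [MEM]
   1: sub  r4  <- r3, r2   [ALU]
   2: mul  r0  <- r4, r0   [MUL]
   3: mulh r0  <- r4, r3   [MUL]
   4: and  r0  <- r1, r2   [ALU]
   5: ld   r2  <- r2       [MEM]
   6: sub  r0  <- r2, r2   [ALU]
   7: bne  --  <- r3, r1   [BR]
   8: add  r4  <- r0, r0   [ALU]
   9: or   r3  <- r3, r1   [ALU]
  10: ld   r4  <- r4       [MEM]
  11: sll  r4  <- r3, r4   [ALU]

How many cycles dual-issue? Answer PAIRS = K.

PAIRS = 4

0. st sub @i0+i1  | pair
1. mul @i2  | no-port MUL/MUL
2. mulh @i3  | WAW r0
3. and ld @i4+i5  | pair
4. sub bne @i6+i7  | pair
5. add or @i8+i9  | pair
6. ld @i10  | RAW+WAW r4
7. sll @i11  | tail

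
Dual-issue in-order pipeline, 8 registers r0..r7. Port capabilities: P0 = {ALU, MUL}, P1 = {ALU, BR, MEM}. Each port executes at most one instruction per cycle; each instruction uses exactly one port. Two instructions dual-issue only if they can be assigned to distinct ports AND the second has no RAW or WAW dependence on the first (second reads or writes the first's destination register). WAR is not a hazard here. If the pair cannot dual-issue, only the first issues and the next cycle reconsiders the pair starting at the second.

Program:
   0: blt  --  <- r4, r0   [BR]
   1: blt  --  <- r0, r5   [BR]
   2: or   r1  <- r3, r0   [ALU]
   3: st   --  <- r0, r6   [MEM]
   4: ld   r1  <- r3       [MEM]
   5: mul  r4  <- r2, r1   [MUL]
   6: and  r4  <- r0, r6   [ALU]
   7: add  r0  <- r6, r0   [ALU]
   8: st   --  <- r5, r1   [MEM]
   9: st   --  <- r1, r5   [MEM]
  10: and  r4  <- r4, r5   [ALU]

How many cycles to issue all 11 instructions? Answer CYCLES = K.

t=0 i0:blt ; no-port BR/BR
t=1 i1&i2:blt or ; 2-wide
t=2 i3:st ; no-port MEM/MEM
t=3 i4:ld ; RAW r1
t=4 i5:mul ; WAW r4
t=5 i6&i7:and add ; 2-wide
t=6 i8:st ; no-port MEM/MEM
t=7 i9&i10:st and ; 2-wide

CYCLES = 8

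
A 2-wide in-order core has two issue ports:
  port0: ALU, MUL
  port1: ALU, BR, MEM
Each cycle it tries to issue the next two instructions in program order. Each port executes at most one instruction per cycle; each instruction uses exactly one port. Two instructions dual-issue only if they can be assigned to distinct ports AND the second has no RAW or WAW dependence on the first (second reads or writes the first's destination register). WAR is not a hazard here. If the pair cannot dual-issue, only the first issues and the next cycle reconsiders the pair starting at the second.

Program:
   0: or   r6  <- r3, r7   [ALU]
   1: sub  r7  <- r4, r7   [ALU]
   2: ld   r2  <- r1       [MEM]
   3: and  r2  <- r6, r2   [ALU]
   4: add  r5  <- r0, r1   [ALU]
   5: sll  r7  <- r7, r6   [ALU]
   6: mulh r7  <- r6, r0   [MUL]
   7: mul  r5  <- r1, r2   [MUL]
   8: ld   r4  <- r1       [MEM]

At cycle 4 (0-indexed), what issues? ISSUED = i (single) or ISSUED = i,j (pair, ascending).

[0] i0,i1  or;sub  -- pair
[1] i2  ld  -- RAW+WAW r2
[2] i3,i4  and;add  -- pair
[3] i5  sll  -- WAW r7
[4] i6  mulh  -- no-port MUL/MUL
[5] i7,i8  mul;ld  -- pair

ISSUED = 6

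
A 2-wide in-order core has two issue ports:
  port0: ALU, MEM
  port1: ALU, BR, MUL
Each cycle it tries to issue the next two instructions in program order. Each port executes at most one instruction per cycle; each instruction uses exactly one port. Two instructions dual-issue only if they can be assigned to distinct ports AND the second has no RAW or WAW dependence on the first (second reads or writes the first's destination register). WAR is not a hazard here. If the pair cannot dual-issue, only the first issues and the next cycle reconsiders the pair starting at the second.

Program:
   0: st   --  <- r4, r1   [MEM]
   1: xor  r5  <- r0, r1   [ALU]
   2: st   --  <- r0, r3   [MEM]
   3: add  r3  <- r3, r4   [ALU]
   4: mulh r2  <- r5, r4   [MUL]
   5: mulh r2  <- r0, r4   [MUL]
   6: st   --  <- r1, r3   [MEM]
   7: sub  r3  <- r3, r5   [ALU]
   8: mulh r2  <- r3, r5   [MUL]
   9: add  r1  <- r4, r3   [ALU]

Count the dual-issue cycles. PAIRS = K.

c0: i0,i1 st.MEM;xor.ALU  dual
c1: i2,i3 st.MEM;add.ALU  dual
c2: i4 mulh.MUL  no-port MUL/MUL
c3: i5,i6 mulh.MUL;st.MEM  dual
c4: i7 sub.ALU  RAW r3
c5: i8,i9 mulh.MUL;add.ALU  dual

PAIRS = 4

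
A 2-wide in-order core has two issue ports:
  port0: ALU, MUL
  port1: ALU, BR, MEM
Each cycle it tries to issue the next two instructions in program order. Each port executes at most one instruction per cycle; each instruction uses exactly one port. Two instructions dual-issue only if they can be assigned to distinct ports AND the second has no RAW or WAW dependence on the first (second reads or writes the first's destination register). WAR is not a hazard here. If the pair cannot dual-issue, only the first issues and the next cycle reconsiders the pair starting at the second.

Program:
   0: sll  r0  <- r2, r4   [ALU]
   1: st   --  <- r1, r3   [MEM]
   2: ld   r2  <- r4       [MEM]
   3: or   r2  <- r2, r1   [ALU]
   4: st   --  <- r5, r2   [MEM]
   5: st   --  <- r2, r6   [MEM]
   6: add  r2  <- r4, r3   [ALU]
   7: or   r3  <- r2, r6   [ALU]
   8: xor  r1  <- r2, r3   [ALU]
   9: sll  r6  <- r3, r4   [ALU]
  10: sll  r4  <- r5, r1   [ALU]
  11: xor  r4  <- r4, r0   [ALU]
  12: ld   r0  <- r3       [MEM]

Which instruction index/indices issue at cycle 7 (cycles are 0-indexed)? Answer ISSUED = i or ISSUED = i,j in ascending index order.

[0] i0/i1  sll/st  -- pair
[1] i2  ld  -- RAW+WAW r2
[2] i3  or  -- RAW r2
[3] i4  st  -- no-port MEM/MEM
[4] i5/i6  st/add  -- pair
[5] i7  or  -- RAW r3
[6] i8/i9  xor/sll  -- pair
[7] i10  sll  -- RAW+WAW r4
[8] i11/i12  xor/ld  -- pair

ISSUED = 10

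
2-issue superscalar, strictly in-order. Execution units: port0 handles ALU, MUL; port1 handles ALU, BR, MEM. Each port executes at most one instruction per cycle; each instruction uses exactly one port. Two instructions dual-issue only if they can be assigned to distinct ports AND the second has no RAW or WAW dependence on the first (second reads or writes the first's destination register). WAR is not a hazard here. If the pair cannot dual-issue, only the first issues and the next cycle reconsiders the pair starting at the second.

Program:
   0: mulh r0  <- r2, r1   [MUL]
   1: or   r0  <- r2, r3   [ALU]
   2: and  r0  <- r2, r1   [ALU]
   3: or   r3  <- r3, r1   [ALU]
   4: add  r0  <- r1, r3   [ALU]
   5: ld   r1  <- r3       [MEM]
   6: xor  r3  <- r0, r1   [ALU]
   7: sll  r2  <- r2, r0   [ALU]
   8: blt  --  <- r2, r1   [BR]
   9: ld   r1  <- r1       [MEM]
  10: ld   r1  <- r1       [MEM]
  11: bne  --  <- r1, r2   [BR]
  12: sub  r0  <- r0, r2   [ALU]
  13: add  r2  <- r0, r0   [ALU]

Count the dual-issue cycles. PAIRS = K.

[0] i0  mulh.MUL  -- WAW r0
[1] i1  or.ALU  -- WAW r0
[2] i2/i3  and.ALU;or.ALU  -- dual
[3] i4/i5  add.ALU;ld.MEM  -- dual
[4] i6/i7  xor.ALU;sll.ALU  -- dual
[5] i8  blt.BR  -- no-port BR/MEM
[6] i9  ld.MEM  -- no-port MEM/MEM
[7] i10  ld.MEM  -- no-port MEM/BR
[8] i11/i12  bne.BR;sub.ALU  -- dual
[9] i13  add.ALU  -- tail

PAIRS = 4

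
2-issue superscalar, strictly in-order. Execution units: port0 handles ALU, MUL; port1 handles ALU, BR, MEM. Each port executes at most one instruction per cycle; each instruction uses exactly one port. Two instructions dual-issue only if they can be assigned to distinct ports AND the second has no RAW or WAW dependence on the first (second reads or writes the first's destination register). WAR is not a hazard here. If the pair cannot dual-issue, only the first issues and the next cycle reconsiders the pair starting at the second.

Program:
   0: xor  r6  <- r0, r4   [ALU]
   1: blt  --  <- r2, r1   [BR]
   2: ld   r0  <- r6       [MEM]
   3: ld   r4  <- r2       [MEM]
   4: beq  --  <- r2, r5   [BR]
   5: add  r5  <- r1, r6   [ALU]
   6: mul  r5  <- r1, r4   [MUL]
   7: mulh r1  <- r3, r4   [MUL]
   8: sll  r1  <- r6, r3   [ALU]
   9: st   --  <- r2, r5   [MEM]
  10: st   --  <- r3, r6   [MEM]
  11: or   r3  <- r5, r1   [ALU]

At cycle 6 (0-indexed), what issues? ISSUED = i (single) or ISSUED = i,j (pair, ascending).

ISSUED = 8,9

  cy0 -> i0,i1 (xor/blt) dual
  cy1 -> i2 (ld) no-port MEM/MEM
  cy2 -> i3 (ld) no-port MEM/BR
  cy3 -> i4,i5 (beq/add) dual
  cy4 -> i6 (mul) no-port MUL/MUL
  cy5 -> i7 (mulh) WAW r1
  cy6 -> i8,i9 (sll/st) dual
  cy7 -> i10,i11 (st/or) dual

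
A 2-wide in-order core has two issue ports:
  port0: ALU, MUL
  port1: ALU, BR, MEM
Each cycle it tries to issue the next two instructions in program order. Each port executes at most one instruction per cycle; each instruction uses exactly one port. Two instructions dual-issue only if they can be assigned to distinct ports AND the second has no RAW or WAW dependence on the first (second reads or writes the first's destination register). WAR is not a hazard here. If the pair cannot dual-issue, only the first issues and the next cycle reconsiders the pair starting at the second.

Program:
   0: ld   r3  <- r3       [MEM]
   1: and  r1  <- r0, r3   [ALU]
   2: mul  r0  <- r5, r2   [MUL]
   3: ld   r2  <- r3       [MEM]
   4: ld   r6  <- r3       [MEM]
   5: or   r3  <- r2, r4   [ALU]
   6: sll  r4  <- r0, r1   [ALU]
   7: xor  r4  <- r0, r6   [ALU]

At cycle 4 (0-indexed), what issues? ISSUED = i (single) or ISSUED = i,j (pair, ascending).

ISSUED = 6

#0 head=0: ld.MEM i0 RAW r3
#1 head=1: and.ALU+mul.MUL i1&i2 2-wide
#2 head=3: ld.MEM i3 no-port MEM/MEM
#3 head=4: ld.MEM+or.ALU i4&i5 2-wide
#4 head=6: sll.ALU i6 WAW r4
#5 head=7: xor.ALU i7 tail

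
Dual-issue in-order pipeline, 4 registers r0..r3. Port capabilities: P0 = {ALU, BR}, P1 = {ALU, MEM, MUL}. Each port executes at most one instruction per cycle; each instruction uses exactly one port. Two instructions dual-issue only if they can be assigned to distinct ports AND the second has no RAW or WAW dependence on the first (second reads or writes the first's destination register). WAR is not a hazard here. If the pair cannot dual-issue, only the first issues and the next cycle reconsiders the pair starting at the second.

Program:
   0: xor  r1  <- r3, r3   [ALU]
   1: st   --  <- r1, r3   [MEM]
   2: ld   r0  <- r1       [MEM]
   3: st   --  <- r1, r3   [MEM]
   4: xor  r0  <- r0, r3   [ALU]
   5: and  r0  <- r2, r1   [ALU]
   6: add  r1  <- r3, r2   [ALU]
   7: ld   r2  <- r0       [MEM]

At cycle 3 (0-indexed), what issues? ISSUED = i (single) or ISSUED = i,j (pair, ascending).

  cy0 -> i0 (xor.ALU) RAW r1
  cy1 -> i1 (st.MEM) no-port MEM/MEM
  cy2 -> i2 (ld.MEM) no-port MEM/MEM
  cy3 -> i3,i4 (st.MEM/xor.ALU) 2-wide
  cy4 -> i5,i6 (and.ALU/add.ALU) 2-wide
  cy5 -> i7 (ld.MEM) tail

ISSUED = 3,4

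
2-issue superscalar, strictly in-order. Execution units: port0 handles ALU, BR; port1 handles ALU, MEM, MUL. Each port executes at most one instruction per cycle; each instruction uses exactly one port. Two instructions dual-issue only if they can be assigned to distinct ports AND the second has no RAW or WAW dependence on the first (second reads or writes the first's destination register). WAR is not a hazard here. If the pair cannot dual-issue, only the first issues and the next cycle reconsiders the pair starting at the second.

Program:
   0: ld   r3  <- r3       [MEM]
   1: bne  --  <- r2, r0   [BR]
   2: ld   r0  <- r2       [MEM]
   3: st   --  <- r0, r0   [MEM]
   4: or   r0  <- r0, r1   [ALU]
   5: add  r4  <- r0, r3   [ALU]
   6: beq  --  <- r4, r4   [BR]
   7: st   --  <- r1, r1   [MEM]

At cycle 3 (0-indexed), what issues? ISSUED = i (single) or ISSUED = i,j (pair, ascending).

t=0 i0/i1:ld/bne ; 2-wide
t=1 i2:ld ; no-port MEM/MEM
t=2 i3/i4:st/or ; 2-wide
t=3 i5:add ; RAW r4
t=4 i6/i7:beq/st ; 2-wide

ISSUED = 5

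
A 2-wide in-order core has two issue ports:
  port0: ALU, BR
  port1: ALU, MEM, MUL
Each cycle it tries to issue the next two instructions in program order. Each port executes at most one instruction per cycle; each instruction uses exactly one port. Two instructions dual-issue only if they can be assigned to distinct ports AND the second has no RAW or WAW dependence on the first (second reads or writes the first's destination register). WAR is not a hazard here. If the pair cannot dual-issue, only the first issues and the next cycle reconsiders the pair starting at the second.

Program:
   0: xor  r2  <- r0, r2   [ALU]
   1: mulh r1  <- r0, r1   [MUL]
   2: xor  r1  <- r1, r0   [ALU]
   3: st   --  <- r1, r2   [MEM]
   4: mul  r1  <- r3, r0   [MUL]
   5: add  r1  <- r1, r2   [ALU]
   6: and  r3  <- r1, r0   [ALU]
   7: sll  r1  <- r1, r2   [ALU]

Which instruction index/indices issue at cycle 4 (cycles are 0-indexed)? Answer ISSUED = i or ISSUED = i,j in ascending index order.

[0] i0+i1  xor.ALU mulh.MUL  -- 2-wide
[1] i2  xor.ALU  -- RAW r1
[2] i3  st.MEM  -- no-port MEM/MUL
[3] i4  mul.MUL  -- RAW+WAW r1
[4] i5  add.ALU  -- RAW r1
[5] i6+i7  and.ALU sll.ALU  -- 2-wide

ISSUED = 5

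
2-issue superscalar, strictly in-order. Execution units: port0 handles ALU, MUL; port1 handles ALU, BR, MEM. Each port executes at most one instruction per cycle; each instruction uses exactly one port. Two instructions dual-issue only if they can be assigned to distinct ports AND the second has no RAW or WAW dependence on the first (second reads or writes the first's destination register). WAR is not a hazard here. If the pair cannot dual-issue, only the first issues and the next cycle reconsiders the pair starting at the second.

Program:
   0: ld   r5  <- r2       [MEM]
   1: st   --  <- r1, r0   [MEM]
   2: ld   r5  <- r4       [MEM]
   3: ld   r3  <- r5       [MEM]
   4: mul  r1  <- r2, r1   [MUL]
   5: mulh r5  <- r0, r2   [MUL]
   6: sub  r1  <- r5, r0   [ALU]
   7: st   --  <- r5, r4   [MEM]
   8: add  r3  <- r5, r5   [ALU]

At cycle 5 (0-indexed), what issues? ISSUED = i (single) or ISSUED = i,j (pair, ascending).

#0 head=0: ld i0 no-port MEM/MEM
#1 head=1: st i1 no-port MEM/MEM
#2 head=2: ld i2 no-port MEM/MEM
#3 head=3: ld+mul i3+i4 2-wide
#4 head=5: mulh i5 RAW r5
#5 head=6: sub+st i6+i7 2-wide
#6 head=8: add i8 tail

ISSUED = 6,7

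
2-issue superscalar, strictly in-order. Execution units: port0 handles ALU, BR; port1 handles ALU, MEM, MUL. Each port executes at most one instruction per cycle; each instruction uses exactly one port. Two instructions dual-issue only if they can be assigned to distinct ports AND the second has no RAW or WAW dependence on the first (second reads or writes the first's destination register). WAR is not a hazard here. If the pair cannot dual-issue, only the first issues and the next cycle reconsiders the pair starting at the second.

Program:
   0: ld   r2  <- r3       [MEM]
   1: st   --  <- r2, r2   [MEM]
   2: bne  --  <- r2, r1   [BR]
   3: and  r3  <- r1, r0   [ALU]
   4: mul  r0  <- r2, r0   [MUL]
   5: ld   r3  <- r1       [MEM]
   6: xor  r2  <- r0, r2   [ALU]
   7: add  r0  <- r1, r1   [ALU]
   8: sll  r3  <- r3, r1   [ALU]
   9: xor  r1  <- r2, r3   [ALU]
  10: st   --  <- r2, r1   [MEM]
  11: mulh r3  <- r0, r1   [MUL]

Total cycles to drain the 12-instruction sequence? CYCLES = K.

  cy0 -> i0 (ld.MEM) no-port MEM/MEM
  cy1 -> i1&i2 (st.MEM;bne.BR) dual
  cy2 -> i3&i4 (and.ALU;mul.MUL) dual
  cy3 -> i5&i6 (ld.MEM;xor.ALU) dual
  cy4 -> i7&i8 (add.ALU;sll.ALU) dual
  cy5 -> i9 (xor.ALU) RAW r1
  cy6 -> i10 (st.MEM) no-port MEM/MUL
  cy7 -> i11 (mulh.MUL) tail

CYCLES = 8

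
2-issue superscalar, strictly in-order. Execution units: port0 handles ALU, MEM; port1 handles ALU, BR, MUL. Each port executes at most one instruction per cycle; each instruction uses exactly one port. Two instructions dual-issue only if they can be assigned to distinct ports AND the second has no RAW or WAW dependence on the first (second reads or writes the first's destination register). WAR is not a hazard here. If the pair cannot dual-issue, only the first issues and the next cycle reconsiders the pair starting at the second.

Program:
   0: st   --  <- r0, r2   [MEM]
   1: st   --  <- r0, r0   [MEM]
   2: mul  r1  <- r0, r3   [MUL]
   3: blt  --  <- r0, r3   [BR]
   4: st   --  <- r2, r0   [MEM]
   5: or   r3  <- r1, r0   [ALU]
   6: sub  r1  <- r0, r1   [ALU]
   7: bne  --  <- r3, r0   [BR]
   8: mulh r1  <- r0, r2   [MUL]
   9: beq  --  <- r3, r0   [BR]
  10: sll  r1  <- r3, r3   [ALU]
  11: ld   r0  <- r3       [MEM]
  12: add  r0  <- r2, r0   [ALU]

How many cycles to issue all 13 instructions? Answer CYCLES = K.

CYCLES = 9

#0 head=0: st i0 no-port MEM/MEM
#1 head=1: st;mul i1,i2 pair
#2 head=3: blt;st i3,i4 pair
#3 head=5: or;sub i5,i6 pair
#4 head=7: bne i7 no-port BR/MUL
#5 head=8: mulh i8 no-port MUL/BR
#6 head=9: beq;sll i9,i10 pair
#7 head=11: ld i11 RAW+WAW r0
#8 head=12: add i12 tail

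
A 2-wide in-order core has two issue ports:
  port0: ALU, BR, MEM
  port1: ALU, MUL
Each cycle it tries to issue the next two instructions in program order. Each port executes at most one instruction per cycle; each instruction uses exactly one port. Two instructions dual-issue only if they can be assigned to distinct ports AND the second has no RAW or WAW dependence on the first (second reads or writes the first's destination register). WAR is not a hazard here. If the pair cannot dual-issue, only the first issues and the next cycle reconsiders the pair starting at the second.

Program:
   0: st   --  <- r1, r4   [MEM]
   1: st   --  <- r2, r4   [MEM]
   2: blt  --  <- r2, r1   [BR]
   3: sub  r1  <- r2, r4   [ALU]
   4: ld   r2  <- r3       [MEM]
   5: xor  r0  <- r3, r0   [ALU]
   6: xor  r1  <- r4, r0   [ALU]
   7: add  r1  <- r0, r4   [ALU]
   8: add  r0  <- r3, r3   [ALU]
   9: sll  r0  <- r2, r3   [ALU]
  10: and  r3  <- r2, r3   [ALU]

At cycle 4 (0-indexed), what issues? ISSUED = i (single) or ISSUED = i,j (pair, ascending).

[0] i0  st.MEM  -- no-port MEM/MEM
[1] i1  st.MEM  -- no-port MEM/BR
[2] i2/i3  blt.BR;sub.ALU  -- pair
[3] i4/i5  ld.MEM;xor.ALU  -- pair
[4] i6  xor.ALU  -- WAW r1
[5] i7/i8  add.ALU;add.ALU  -- pair
[6] i9/i10  sll.ALU;and.ALU  -- pair

ISSUED = 6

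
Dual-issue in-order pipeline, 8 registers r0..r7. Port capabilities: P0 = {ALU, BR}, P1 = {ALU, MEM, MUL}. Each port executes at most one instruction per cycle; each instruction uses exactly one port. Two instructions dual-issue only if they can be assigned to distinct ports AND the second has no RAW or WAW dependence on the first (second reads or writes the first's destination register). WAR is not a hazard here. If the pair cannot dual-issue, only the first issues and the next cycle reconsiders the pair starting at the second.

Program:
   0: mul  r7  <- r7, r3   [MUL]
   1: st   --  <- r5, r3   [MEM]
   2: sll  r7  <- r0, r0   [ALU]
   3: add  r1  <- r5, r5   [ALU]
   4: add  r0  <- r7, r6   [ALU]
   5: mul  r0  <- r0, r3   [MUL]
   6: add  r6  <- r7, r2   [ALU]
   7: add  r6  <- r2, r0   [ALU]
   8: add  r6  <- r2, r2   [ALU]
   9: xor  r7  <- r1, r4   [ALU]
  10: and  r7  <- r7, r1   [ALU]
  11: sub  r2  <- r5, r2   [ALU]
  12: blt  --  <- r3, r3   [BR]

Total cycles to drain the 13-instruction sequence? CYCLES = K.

CYCLES = 8

  cy0 -> i0 (mul.MUL) no-port MUL/MEM
  cy1 -> i1/i2 (st.MEM;sll.ALU) 2-wide
  cy2 -> i3/i4 (add.ALU;add.ALU) 2-wide
  cy3 -> i5/i6 (mul.MUL;add.ALU) 2-wide
  cy4 -> i7 (add.ALU) WAW r6
  cy5 -> i8/i9 (add.ALU;xor.ALU) 2-wide
  cy6 -> i10/i11 (and.ALU;sub.ALU) 2-wide
  cy7 -> i12 (blt.BR) tail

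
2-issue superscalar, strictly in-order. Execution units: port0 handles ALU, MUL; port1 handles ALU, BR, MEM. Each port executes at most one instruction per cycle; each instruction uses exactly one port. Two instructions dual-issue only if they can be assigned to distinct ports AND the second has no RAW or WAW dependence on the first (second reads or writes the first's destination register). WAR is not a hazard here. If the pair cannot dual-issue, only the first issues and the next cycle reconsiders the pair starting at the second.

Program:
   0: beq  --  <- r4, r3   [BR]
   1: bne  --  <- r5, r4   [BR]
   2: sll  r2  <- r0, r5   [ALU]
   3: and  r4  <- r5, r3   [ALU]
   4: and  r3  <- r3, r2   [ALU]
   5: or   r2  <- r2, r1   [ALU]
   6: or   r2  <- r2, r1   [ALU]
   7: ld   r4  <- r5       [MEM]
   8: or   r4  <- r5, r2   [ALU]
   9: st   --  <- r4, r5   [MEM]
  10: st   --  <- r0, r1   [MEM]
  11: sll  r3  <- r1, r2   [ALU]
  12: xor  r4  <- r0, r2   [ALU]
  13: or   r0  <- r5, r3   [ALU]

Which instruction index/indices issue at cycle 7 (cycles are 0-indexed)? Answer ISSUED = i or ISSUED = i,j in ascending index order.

0. beq.BR @i0  | no-port BR/BR
1. bne.BR;sll.ALU @i1&i2  | dual
2. and.ALU;and.ALU @i3&i4  | dual
3. or.ALU @i5  | RAW+WAW r2
4. or.ALU;ld.MEM @i6&i7  | dual
5. or.ALU @i8  | RAW r4
6. st.MEM @i9  | no-port MEM/MEM
7. st.MEM;sll.ALU @i10&i11  | dual
8. xor.ALU;or.ALU @i12&i13  | dual

ISSUED = 10,11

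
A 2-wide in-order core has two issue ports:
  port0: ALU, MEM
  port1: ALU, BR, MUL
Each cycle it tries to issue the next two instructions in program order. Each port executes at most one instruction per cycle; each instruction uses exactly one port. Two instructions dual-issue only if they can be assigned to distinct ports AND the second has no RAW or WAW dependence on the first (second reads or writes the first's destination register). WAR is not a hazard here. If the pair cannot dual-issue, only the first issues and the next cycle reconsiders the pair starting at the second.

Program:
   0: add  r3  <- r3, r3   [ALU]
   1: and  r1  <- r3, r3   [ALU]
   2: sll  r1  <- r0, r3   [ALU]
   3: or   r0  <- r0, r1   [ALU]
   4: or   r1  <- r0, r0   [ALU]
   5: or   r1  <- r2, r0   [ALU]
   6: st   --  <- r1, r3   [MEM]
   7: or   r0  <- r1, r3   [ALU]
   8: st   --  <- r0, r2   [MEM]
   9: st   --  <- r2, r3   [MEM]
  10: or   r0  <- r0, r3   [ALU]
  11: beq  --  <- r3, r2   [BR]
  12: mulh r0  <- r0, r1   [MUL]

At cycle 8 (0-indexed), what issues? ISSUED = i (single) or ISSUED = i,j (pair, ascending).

t=0 i0:add ; RAW r3
t=1 i1:and ; WAW r1
t=2 i2:sll ; RAW r1
t=3 i3:or ; RAW r0
t=4 i4:or ; WAW r1
t=5 i5:or ; RAW r1
t=6 i6&i7:st;or ; 2-wide
t=7 i8:st ; no-port MEM/MEM
t=8 i9&i10:st;or ; 2-wide
t=9 i11:beq ; no-port BR/MUL
t=10 i12:mulh ; tail

ISSUED = 9,10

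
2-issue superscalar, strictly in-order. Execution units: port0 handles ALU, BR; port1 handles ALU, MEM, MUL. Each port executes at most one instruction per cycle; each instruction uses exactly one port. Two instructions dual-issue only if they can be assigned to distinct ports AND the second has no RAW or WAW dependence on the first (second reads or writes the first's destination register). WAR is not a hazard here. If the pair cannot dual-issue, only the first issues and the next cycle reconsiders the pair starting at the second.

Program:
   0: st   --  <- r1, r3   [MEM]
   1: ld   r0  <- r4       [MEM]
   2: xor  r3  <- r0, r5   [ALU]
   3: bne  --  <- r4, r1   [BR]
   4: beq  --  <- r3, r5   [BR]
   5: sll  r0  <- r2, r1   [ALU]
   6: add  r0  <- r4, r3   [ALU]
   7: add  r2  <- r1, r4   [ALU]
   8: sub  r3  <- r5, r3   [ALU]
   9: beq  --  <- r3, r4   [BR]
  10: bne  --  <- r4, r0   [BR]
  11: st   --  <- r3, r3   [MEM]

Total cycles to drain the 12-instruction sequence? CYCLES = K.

0. st.MEM @i0  | no-port MEM/MEM
1. ld.MEM @i1  | RAW r0
2. xor.ALU bne.BR @i2+i3  | pair
3. beq.BR sll.ALU @i4+i5  | pair
4. add.ALU add.ALU @i6+i7  | pair
5. sub.ALU @i8  | RAW r3
6. beq.BR @i9  | no-port BR/BR
7. bne.BR st.MEM @i10+i11  | pair

CYCLES = 8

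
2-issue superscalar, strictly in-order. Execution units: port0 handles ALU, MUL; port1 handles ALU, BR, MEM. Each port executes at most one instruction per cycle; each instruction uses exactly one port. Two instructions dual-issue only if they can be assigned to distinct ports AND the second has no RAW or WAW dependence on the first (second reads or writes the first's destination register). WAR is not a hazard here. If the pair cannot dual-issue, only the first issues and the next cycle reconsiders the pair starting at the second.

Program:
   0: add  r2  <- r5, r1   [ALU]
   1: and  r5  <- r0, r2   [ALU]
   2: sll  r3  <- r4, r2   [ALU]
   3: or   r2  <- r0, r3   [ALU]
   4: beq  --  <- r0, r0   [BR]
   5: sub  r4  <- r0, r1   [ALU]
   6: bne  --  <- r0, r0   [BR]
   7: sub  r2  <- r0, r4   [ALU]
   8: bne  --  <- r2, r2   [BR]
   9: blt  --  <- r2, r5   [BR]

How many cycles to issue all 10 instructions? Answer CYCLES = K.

c0: i0 add.ALU  RAW r2
c1: i1+i2 and.ALU sll.ALU  pair
c2: i3+i4 or.ALU beq.BR  pair
c3: i5+i6 sub.ALU bne.BR  pair
c4: i7 sub.ALU  RAW r2
c5: i8 bne.BR  no-port BR/BR
c6: i9 blt.BR  tail

CYCLES = 7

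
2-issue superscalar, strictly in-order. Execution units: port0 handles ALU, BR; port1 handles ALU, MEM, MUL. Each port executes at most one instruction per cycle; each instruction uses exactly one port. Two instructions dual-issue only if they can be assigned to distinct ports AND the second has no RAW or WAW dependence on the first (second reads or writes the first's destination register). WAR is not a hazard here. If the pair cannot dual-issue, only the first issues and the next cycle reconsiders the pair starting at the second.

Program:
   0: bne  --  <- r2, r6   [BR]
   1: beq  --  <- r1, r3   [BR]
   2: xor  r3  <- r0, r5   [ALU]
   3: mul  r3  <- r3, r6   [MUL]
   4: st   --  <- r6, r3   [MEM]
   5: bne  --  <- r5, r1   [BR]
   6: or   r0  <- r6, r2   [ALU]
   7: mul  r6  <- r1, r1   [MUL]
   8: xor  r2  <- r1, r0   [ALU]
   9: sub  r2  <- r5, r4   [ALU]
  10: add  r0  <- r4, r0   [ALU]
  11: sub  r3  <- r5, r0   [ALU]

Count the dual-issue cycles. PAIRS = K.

  cy0 -> i0 (bne.BR) no-port BR/BR
  cy1 -> i1&i2 (beq.BR+xor.ALU) 2-wide
  cy2 -> i3 (mul.MUL) no-port MUL/MEM
  cy3 -> i4&i5 (st.MEM+bne.BR) 2-wide
  cy4 -> i6&i7 (or.ALU+mul.MUL) 2-wide
  cy5 -> i8 (xor.ALU) WAW r2
  cy6 -> i9&i10 (sub.ALU+add.ALU) 2-wide
  cy7 -> i11 (sub.ALU) tail

PAIRS = 4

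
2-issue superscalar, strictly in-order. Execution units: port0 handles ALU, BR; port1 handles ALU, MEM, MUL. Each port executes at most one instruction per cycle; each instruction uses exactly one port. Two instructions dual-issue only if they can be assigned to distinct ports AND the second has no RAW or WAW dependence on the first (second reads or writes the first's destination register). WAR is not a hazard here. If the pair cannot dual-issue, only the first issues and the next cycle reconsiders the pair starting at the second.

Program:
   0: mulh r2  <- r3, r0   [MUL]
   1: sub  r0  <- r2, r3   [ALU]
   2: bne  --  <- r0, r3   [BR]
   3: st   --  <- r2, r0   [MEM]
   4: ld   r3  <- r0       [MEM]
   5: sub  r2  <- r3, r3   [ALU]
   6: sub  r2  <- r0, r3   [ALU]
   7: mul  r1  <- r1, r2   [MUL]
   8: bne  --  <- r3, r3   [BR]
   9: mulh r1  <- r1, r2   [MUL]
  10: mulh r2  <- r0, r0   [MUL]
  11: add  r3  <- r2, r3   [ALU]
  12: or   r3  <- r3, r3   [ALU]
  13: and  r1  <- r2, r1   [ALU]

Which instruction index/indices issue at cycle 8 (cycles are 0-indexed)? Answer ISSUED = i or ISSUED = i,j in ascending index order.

t=0 i0:mulh.MUL ; RAW r2
t=1 i1:sub.ALU ; RAW r0
t=2 i2+i3:bne.BR+st.MEM ; dual
t=3 i4:ld.MEM ; RAW r3
t=4 i5:sub.ALU ; WAW r2
t=5 i6:sub.ALU ; RAW r2
t=6 i7+i8:mul.MUL+bne.BR ; dual
t=7 i9:mulh.MUL ; no-port MUL/MUL
t=8 i10:mulh.MUL ; RAW r2
t=9 i11:add.ALU ; RAW+WAW r3
t=10 i12+i13:or.ALU+and.ALU ; dual

ISSUED = 10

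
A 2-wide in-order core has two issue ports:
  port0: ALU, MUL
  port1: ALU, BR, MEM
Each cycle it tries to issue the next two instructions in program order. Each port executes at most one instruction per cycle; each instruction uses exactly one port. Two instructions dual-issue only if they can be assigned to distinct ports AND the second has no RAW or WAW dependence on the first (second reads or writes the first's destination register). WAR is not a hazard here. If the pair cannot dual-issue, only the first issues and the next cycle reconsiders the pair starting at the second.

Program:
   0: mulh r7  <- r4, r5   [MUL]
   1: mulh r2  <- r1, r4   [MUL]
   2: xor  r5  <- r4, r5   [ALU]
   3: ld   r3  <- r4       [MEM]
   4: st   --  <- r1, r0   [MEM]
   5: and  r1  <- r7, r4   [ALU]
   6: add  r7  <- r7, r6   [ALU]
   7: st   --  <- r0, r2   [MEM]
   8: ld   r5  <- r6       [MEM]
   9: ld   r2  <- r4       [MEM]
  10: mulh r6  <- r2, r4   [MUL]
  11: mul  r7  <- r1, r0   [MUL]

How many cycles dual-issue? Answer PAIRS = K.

c0: i0 mulh.MUL  no-port MUL/MUL
c1: i1,i2 mulh.MUL+xor.ALU  dual
c2: i3 ld.MEM  no-port MEM/MEM
c3: i4,i5 st.MEM+and.ALU  dual
c4: i6,i7 add.ALU+st.MEM  dual
c5: i8 ld.MEM  no-port MEM/MEM
c6: i9 ld.MEM  RAW r2
c7: i10 mulh.MUL  no-port MUL/MUL
c8: i11 mul.MUL  tail

PAIRS = 3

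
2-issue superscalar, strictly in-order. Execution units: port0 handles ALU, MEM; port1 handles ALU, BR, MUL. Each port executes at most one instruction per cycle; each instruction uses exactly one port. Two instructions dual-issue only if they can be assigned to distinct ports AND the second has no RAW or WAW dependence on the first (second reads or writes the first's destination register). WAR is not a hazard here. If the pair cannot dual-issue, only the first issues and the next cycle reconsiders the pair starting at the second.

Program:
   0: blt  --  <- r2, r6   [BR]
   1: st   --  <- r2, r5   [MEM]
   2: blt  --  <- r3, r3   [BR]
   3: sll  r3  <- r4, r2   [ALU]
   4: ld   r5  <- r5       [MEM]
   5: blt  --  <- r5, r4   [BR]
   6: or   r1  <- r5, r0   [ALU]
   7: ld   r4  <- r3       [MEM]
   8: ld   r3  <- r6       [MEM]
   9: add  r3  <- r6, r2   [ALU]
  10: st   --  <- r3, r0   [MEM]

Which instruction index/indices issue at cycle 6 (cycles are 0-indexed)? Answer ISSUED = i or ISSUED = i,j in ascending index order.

  cy0 -> i0&i1 (blt.BR+st.MEM) 2-wide
  cy1 -> i2&i3 (blt.BR+sll.ALU) 2-wide
  cy2 -> i4 (ld.MEM) RAW r5
  cy3 -> i5&i6 (blt.BR+or.ALU) 2-wide
  cy4 -> i7 (ld.MEM) no-port MEM/MEM
  cy5 -> i8 (ld.MEM) WAW r3
  cy6 -> i9 (add.ALU) RAW r3
  cy7 -> i10 (st.MEM) tail

ISSUED = 9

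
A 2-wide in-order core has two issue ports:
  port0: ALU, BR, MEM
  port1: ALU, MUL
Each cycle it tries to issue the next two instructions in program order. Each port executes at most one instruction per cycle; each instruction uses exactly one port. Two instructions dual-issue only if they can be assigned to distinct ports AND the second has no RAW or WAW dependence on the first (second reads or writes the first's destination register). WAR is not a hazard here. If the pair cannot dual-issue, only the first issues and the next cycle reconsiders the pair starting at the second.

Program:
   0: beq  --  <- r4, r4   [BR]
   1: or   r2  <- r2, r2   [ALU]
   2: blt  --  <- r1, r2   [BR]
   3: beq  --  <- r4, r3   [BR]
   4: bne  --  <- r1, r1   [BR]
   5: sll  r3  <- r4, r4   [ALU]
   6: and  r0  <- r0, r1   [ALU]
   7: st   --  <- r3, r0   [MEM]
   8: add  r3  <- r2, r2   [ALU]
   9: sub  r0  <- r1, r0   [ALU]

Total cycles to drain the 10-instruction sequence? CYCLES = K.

CYCLES = 7

  cy0 -> i0+i1 (beq.BR;or.ALU) dual
  cy1 -> i2 (blt.BR) no-port BR/BR
  cy2 -> i3 (beq.BR) no-port BR/BR
  cy3 -> i4+i5 (bne.BR;sll.ALU) dual
  cy4 -> i6 (and.ALU) RAW r0
  cy5 -> i7+i8 (st.MEM;add.ALU) dual
  cy6 -> i9 (sub.ALU) tail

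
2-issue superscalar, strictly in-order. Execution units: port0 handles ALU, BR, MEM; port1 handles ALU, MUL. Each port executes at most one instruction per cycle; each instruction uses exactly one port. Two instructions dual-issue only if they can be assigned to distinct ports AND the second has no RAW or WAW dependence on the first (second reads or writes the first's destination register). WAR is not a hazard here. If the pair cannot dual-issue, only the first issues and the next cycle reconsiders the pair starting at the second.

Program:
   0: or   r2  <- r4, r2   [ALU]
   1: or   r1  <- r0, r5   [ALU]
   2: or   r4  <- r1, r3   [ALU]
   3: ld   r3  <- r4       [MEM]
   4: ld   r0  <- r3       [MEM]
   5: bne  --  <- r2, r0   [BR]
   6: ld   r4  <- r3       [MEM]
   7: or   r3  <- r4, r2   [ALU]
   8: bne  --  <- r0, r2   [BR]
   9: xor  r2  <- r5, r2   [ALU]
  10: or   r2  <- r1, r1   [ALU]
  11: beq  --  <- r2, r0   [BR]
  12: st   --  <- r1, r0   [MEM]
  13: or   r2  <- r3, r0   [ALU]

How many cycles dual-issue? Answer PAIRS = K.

c0: i0/i1 or;or  dual
c1: i2 or  RAW r4
c2: i3 ld  no-port MEM/MEM
c3: i4 ld  no-port MEM/BR
c4: i5 bne  no-port BR/MEM
c5: i6 ld  RAW r4
c6: i7/i8 or;bne  dual
c7: i9 xor  WAW r2
c8: i10 or  RAW r2
c9: i11 beq  no-port BR/MEM
c10: i12/i13 st;or  dual

PAIRS = 3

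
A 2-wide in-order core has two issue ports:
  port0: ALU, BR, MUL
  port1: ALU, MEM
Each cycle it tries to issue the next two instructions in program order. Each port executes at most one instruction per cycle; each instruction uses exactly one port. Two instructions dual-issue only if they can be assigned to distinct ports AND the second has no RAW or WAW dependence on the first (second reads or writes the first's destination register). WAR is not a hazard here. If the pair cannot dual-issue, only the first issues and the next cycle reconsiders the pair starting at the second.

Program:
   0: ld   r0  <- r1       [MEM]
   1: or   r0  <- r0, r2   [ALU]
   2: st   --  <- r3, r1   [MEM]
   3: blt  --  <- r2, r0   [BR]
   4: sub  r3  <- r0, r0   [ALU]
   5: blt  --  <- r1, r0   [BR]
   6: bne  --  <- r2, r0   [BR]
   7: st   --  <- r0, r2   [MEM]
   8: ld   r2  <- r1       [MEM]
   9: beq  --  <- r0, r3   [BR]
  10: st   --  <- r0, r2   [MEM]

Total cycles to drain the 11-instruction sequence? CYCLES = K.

  cy0 -> i0 (ld.MEM) RAW+WAW r0
  cy1 -> i1,i2 (or.ALU+st.MEM) dual
  cy2 -> i3,i4 (blt.BR+sub.ALU) dual
  cy3 -> i5 (blt.BR) no-port BR/BR
  cy4 -> i6,i7 (bne.BR+st.MEM) dual
  cy5 -> i8,i9 (ld.MEM+beq.BR) dual
  cy6 -> i10 (st.MEM) tail

CYCLES = 7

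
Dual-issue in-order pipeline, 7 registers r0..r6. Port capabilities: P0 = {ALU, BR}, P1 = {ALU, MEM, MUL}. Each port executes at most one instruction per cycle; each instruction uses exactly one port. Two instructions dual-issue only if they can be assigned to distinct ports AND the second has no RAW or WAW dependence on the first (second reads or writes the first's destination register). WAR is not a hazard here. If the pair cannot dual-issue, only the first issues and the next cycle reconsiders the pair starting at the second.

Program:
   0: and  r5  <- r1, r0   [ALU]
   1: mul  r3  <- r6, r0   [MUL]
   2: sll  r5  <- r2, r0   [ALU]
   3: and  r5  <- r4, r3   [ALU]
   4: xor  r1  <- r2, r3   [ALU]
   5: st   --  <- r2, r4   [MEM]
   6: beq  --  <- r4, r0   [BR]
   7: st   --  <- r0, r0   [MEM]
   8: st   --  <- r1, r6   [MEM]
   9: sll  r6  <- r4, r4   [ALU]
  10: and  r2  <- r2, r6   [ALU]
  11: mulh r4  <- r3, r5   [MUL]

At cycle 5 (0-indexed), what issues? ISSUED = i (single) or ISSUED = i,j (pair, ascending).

t=0 i0&i1:and/mul ; 2-wide
t=1 i2:sll ; WAW r5
t=2 i3&i4:and/xor ; 2-wide
t=3 i5&i6:st/beq ; 2-wide
t=4 i7:st ; no-port MEM/MEM
t=5 i8&i9:st/sll ; 2-wide
t=6 i10&i11:and/mulh ; 2-wide

ISSUED = 8,9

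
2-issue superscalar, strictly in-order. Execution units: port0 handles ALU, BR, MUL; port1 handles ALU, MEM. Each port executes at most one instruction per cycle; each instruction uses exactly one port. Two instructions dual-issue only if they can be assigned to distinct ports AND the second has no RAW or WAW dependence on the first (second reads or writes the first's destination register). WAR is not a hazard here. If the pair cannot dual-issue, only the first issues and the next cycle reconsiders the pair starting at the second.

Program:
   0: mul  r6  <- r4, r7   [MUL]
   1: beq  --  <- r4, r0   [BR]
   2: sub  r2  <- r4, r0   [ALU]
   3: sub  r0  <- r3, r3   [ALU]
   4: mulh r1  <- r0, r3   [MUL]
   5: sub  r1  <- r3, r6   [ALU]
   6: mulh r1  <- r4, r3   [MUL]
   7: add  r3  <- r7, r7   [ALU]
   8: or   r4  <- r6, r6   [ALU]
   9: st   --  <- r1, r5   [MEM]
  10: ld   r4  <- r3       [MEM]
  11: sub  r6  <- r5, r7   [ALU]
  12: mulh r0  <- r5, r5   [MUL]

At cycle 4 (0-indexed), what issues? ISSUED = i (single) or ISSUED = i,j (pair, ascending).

#0 head=0: mul.MUL i0 no-port MUL/BR
#1 head=1: beq.BR;sub.ALU i1,i2 2-wide
#2 head=3: sub.ALU i3 RAW r0
#3 head=4: mulh.MUL i4 WAW r1
#4 head=5: sub.ALU i5 WAW r1
#5 head=6: mulh.MUL;add.ALU i6,i7 2-wide
#6 head=8: or.ALU;st.MEM i8,i9 2-wide
#7 head=10: ld.MEM;sub.ALU i10,i11 2-wide
#8 head=12: mulh.MUL i12 tail

ISSUED = 5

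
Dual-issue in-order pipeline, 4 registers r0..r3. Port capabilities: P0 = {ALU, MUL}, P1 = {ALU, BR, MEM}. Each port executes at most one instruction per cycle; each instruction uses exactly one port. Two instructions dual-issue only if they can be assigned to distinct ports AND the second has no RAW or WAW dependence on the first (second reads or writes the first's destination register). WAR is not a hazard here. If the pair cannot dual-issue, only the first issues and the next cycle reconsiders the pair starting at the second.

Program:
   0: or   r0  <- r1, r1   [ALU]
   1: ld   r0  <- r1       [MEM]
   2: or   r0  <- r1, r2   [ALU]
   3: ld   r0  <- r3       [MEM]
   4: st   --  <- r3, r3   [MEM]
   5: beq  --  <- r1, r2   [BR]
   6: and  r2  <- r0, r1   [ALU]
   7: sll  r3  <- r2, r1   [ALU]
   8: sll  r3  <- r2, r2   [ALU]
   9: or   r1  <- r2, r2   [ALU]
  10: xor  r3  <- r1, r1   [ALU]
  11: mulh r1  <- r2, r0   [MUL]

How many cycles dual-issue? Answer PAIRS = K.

0. or.ALU @i0  | WAW r0
1. ld.MEM @i1  | WAW r0
2. or.ALU @i2  | WAW r0
3. ld.MEM @i3  | no-port MEM/MEM
4. st.MEM @i4  | no-port MEM/BR
5. beq.BR+and.ALU @i5&i6  | dual
6. sll.ALU @i7  | WAW r3
7. sll.ALU+or.ALU @i8&i9  | dual
8. xor.ALU+mulh.MUL @i10&i11  | dual

PAIRS = 3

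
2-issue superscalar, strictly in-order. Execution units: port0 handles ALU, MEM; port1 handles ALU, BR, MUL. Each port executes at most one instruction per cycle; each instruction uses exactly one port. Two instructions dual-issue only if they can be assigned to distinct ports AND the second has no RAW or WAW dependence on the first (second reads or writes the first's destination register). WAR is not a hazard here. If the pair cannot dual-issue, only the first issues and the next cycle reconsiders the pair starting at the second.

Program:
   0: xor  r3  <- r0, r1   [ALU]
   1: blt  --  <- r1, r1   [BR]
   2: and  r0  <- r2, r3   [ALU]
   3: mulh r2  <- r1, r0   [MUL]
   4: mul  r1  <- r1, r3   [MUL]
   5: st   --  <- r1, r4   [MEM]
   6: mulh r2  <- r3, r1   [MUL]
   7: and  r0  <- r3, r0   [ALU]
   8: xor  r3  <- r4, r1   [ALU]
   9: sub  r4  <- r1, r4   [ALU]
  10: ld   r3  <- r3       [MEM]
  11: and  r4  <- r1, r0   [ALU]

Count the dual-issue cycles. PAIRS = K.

[0] i0/i1  xor.ALU+blt.BR  -- dual
[1] i2  and.ALU  -- RAW r0
[2] i3  mulh.MUL  -- no-port MUL/MUL
[3] i4  mul.MUL  -- RAW r1
[4] i5/i6  st.MEM+mulh.MUL  -- dual
[5] i7/i8  and.ALU+xor.ALU  -- dual
[6] i9/i10  sub.ALU+ld.MEM  -- dual
[7] i11  and.ALU  -- tail

PAIRS = 4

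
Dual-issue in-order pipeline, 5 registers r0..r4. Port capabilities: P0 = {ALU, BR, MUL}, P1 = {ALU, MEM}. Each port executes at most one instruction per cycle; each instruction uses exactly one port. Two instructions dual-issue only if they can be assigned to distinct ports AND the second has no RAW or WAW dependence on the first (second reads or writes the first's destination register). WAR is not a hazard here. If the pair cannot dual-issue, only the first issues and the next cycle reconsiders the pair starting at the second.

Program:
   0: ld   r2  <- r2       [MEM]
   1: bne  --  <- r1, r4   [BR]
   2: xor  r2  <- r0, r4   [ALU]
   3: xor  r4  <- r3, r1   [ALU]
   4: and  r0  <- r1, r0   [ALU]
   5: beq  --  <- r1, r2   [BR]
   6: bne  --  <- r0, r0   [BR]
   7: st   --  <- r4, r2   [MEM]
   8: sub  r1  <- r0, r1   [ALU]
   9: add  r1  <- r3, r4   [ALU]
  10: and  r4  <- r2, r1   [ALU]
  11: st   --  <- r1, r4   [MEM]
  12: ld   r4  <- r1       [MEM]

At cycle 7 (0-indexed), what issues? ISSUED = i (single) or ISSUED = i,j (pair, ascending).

ISSUED = 11

[0] i0&i1  ld.MEM bne.BR  -- dual
[1] i2&i3  xor.ALU xor.ALU  -- dual
[2] i4&i5  and.ALU beq.BR  -- dual
[3] i6&i7  bne.BR st.MEM  -- dual
[4] i8  sub.ALU  -- WAW r1
[5] i9  add.ALU  -- RAW r1
[6] i10  and.ALU  -- RAW r4
[7] i11  st.MEM  -- no-port MEM/MEM
[8] i12  ld.MEM  -- tail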